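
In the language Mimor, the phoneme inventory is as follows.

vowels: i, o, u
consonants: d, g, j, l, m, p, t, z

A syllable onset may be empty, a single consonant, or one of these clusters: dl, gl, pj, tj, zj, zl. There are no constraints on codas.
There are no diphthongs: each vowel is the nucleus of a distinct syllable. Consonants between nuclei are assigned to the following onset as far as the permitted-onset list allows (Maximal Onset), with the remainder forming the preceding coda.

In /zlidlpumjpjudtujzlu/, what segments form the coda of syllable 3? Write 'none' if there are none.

d

Vowels present: i, u, u, u, u; each is a nucleus, giving 5 syllables.
Between /i/ (V1) and /u/ (V2): /dlp/; trying suffixes from longest down, /p/ is the first permitted one, so coda /dl/ | onset /p/.
Between /u/ (V2) and /u/ (V3): /mjpj/; trying suffixes from longest down, /pj/ is the first permitted one, so coda /mj/ | onset /pj/.
Between /u/ (V3) and /u/ (V4): /dt/; trying suffixes from longest down, /t/ is the first permitted one, so coda /d/ | onset /t/.
Between /u/ (V4) and /u/ (V5): cluster /jzl/ — the longest permitted-onset suffix is /zl/; onset = /zl/, preceding coda = /j/.
Result: zlidl.pumj.pjud.tuj.zlu.
Syllable 3 is /pjud/: onset /pj/, nucleus /u/, coda /d/.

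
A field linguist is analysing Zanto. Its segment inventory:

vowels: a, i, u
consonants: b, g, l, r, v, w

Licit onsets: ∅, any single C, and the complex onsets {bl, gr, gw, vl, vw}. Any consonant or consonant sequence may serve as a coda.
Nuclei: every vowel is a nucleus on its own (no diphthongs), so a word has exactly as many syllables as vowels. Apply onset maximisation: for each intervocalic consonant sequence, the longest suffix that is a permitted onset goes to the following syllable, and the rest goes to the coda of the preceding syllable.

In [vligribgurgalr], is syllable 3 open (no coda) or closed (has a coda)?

closed

Nuclei (vowels): i, i, u, a → 4 syllables.
V1 /i/ – V2 /i/: cluster /gr/ — /gr/ is itself a permitted onset, so the whole cluster goes right; preceding coda = ∅.
V2 /i/ – V3 /u/: /bg/ — longest licit onset from the right is /g/, leaving /b/ as coda.
V3 /u/ – V4 /a/: cluster /rg/ — the longest permitted-onset suffix is /g/; onset = /g/, preceding coda = /r/.
So the parse is vli.grib.gur.galr.
Syllable 3 is /gur/ with coda /r/, so it is closed.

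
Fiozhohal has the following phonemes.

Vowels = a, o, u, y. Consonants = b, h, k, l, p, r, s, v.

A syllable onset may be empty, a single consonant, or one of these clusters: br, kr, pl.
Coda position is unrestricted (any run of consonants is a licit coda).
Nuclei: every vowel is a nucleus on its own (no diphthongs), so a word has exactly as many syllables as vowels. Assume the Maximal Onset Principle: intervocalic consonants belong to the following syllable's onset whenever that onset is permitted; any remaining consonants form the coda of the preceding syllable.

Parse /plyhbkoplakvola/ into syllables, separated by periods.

plyhb.ko.plak.vo.la

Vowels present: y, o, a, o, a; each is a nucleus, giving 5 syllables.
Between /y/ (V1) and /o/ (V2): /hbk/ — longest licit onset from the right is /k/, leaving /hb/ as coda.
Between /o/ (V2) and /a/ (V3): /pl/ is a licit onset in full, so it all attaches to the next syllable.
Between /a/ (V3) and /o/ (V4): cluster /kv/ — the longest permitted-onset suffix is /v/; onset = /v/, preceding coda = /k/.
Between /o/ (V4) and /a/ (V5): just /l/ — single C goes to the following onset.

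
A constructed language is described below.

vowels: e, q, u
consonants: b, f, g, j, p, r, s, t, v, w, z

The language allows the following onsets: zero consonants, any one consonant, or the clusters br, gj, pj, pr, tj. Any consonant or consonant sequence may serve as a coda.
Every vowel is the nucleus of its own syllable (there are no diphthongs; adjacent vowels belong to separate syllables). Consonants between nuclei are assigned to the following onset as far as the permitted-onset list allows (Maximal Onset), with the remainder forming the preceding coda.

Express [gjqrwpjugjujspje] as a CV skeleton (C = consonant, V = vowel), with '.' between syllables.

Vowels present: q, u, u, e; each is a nucleus, giving 4 syllables.
V1 /q/ – V2 /u/: /rwpj/; trying suffixes from longest down, /pj/ is the first permitted one, so coda /rw/ | onset /pj/.
V2 /u/ – V3 /u/: /gj/ — entire cluster is a permitted onset → onset /gj/, coda ∅.
V3 /u/ – V4 /e/: /jspj/ splits as /js/ + /pj/ (/pj/ is the longest suffix that is a licit onset).
So the parse is gjqrw.pju.gjujs.pje.
Mapping each syllable to C/V: /gjqrw/ → CCVCC, /pju/ → CCV, /gjujs/ → CCVCC, /pje/ → CCV.

CCVCC.CCV.CCVCC.CCV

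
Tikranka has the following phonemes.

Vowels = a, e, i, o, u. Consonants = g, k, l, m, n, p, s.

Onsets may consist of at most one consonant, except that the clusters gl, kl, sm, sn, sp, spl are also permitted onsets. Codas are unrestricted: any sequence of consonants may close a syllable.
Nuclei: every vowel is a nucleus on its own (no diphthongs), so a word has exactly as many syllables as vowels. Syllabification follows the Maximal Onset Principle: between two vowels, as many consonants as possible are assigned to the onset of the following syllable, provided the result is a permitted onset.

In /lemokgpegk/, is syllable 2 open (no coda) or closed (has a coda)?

closed

Nuclei (vowels): e, o, e → 3 syllables.
σ1/σ2 boundary: /m/ → onset of the next syllable (single consonants are always licit onsets).
σ2/σ3 boundary: /kgp/; trying suffixes from longest down, /p/ is the first permitted one, so coda /kg/ | onset /p/.
So the parse is le.mokg.pegk.
Syllable 2 is /mokg/ with coda /kg/, so it is closed.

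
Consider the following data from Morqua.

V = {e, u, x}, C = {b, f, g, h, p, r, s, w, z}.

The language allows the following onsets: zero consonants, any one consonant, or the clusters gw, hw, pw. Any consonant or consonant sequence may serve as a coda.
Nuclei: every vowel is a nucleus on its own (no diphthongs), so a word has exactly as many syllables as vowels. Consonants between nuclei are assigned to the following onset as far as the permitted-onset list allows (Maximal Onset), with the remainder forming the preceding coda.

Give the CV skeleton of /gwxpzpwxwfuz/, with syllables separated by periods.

CCVCC.CCVC.CVC

Vowels present: x, x, u; each is a nucleus, giving 3 syllables.
σ1/σ2 boundary: cluster /pzpw/ — the longest permitted-onset suffix is /pw/; onset = /pw/, preceding coda = /pz/.
σ2/σ3 boundary: /wf/; trying suffixes from longest down, /f/ is the first permitted one, so coda /w/ | onset /f/.
So the parse is gwxpz.pwxw.fuz.
Mapping each syllable to C/V: /gwxpz/ → CCVCC, /pwxw/ → CCVC, /fuz/ → CVC.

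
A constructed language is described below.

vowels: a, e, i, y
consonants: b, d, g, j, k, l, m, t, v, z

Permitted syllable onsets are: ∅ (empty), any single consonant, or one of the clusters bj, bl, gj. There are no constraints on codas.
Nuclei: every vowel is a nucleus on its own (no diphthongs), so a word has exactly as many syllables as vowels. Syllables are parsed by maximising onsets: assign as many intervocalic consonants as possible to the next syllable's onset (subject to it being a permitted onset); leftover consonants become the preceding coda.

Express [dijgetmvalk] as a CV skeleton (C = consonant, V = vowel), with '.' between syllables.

Nuclei (vowels): i, e, a → 3 syllables.
/i…e/ gap (V1→V2): /jg/ — longest licit onset from the right is /g/, leaving /j/ as coda.
/e…a/ gap (V2→V3): cluster /tmv/ — the longest permitted-onset suffix is /v/; onset = /v/, preceding coda = /tm/.
Putting it together: dij.getm.valk.
Mapping each syllable to C/V: /dij/ → CVC, /getm/ → CVCC, /valk/ → CVCC.

CVC.CVCC.CVCC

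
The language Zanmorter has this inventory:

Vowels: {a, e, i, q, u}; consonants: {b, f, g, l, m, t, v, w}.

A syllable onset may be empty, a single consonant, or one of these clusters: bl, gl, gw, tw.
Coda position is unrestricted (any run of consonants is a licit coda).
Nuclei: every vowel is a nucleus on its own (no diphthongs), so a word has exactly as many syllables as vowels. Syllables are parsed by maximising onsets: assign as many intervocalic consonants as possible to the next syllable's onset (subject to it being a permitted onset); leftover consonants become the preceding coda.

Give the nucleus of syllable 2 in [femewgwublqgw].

e

The vowels are e, e, u, q — 4 nuclei, so 4 syllables.
The second nucleus (vowel 2 from the left) is /e/.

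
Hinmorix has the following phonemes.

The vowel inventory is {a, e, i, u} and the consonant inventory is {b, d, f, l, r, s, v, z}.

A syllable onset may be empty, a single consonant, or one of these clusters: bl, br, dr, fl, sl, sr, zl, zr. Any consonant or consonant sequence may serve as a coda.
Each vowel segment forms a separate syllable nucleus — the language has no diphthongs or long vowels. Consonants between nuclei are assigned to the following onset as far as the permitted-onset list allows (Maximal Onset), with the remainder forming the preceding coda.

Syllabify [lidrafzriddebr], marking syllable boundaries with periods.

li.draf.zrid.debr

Nuclei (vowels): i, a, i, e → 4 syllables.
/i…a/ gap (V1→V2): /dr/ — entire cluster is a permitted onset → onset /dr/, coda ∅.
/a…i/ gap (V2→V3): /fzr/; trying suffixes from longest down, /zr/ is the first permitted one, so coda /f/ | onset /zr/.
/i…e/ gap (V3→V4): /dd/; trying suffixes from longest down, /d/ is the first permitted one, so coda /d/ | onset /d/.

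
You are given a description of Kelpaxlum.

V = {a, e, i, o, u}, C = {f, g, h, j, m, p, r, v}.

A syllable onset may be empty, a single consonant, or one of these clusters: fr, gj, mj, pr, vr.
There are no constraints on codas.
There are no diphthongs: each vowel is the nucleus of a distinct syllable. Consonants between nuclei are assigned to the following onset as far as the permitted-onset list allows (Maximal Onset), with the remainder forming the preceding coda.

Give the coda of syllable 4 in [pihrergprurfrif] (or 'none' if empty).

f

The vowels are i, e, u, i — 4 nuclei, so 4 syllables.
/i…e/ gap (V1→V2): /hr/; trying suffixes from longest down, /r/ is the first permitted one, so coda /h/ | onset /r/.
/e…u/ gap (V2→V3): /rgpr/ — longest licit onset from the right is /pr/, leaving /rg/ as coda.
/u…i/ gap (V3→V4): /rfr/ — longest licit onset from the right is /fr/, leaving /r/ as coda.
Result: pih.rerg.prur.frif.
Syllable 4 is /frif/: onset /fr/, nucleus /i/, coda /f/.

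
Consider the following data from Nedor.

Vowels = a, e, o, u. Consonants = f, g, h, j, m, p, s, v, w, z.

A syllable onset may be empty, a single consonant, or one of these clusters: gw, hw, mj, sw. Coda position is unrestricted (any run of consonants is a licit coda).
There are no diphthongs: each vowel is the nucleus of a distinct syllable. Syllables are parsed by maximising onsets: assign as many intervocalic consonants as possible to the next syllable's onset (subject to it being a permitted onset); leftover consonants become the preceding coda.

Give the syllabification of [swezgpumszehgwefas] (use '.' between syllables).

Vowels present: e, u, e, e, a; each is a nucleus, giving 5 syllables.
/e…u/ gap (V1→V2): /zgp/ splits as /zg/ + /p/ (/p/ is the longest suffix that is a licit onset).
/u…e/ gap (V2→V3): /msz/ splits as /ms/ + /z/ (/z/ is the longest suffix that is a licit onset).
/e…e/ gap (V3→V4): /hgw/; trying suffixes from longest down, /gw/ is the first permitted one, so coda /h/ | onset /gw/.
/e…a/ gap (V4→V5): just /f/ — single C goes to the following onset.

swezg.pums.zeh.gwe.fas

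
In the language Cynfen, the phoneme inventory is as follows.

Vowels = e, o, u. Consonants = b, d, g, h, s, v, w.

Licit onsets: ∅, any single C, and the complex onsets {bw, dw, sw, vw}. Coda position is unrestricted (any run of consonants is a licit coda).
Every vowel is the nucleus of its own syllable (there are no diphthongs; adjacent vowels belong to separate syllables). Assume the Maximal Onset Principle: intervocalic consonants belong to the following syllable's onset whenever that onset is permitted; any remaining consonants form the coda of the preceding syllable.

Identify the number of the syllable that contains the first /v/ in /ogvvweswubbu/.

1

Nuclei (vowels): o, e, u, u → 4 syllables.
σ1/σ2 boundary: /gvvw/ splits as /gv/ + /vw/ (/vw/ is the longest suffix that is a licit onset).
σ2/σ3 boundary: /sw/ is a licit onset in full, so it all attaches to the next syllable.
σ3/σ4 boundary: cluster /bb/ — the longest permitted-onset suffix is /b/; onset = /b/, preceding coda = /b/.
Result: ogv.vwe.swub.bu.
The first /v/ is in the coda of syllable 1 (/ogv/).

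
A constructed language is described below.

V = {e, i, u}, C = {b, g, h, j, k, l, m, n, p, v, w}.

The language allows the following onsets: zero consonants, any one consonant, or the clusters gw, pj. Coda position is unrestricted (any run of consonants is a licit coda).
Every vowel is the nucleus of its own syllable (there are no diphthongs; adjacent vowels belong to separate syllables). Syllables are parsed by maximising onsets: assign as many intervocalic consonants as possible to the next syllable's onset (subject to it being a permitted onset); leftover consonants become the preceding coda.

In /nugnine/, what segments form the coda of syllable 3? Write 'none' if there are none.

none

Nuclei (vowels): u, i, e → 3 syllables.
σ1/σ2 boundary: /gn/ splits as /g/ + /n/ (/n/ is the longest suffix that is a licit onset).
σ2/σ3 boundary: /n/ → onset of the next syllable (single consonants are always licit onsets).
So the parse is nug.ni.ne.
Syllable 3 is /ne/: onset /n/, nucleus /e/, coda ∅.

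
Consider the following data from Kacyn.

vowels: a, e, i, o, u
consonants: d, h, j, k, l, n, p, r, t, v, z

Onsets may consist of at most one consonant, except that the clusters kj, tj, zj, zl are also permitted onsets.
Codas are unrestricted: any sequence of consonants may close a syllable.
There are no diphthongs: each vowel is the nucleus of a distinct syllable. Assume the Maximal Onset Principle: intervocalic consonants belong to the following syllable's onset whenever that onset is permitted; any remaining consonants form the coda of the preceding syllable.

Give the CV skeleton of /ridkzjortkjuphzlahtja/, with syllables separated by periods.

Nuclei (vowels): i, o, u, a, a → 5 syllables.
V1 /i/ – V2 /o/: /dkzj/ splits as /dk/ + /zj/ (/zj/ is the longest suffix that is a licit onset).
V2 /o/ – V3 /u/: /rtkj/ — longest licit onset from the right is /kj/, leaving /rt/ as coda.
V3 /u/ – V4 /a/: cluster /phzl/ — the longest permitted-onset suffix is /zl/; onset = /zl/, preceding coda = /ph/.
V4 /a/ – V5 /a/: cluster /htj/ — the longest permitted-onset suffix is /tj/; onset = /tj/, preceding coda = /h/.
Syllabification: ridk.zjort.kjuph.zlah.tja.
Mapping each syllable to C/V: /ridk/ → CVCC, /zjort/ → CCVCC, /kjuph/ → CCVCC, /zlah/ → CCVC, /tja/ → CCV.

CVCC.CCVCC.CCVCC.CCVC.CCV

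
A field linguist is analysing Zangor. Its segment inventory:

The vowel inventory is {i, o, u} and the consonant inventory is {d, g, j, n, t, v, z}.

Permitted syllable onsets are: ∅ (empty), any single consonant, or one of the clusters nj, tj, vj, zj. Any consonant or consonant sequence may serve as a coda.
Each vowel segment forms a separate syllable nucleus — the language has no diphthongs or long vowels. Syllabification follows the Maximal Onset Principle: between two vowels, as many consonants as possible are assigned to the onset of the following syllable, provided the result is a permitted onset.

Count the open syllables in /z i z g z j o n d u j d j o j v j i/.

Nuclei (vowels): i, o, u, o, i → 5 syllables.
/i…o/ gap (V1→V2): /zgzj/ — longest licit onset from the right is /zj/, leaving /zg/ as coda.
/o…u/ gap (V2→V3): /nd/ splits as /n/ + /d/ (/d/ is the longest suffix that is a licit onset).
/u…o/ gap (V3→V4): /jdj/ splits as /jd/ + /j/ (/j/ is the longest suffix that is a licit onset).
/o…i/ gap (V4→V5): /jvj/ splits as /j/ + /vj/ (/vj/ is the longest suffix that is a licit onset).
Result: zizg.zjon.dujd.joj.vji.
Classifying each syllable: /zizg/ (closed), /zjon/ (closed), /dujd/ (closed), /joj/ (closed), /vji/ (open).
Open syllables: 1.

1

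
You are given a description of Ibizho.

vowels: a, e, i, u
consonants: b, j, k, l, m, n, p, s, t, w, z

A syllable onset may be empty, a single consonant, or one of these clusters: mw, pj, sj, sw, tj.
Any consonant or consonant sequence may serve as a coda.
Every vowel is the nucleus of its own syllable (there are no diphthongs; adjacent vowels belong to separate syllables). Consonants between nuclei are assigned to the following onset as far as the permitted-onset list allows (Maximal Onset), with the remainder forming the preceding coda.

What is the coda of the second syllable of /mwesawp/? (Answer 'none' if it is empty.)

The vowels are e, a — 2 nuclei, so 2 syllables.
σ1/σ2 boundary: just /s/ — single C goes to the following onset.
Putting it together: mwe.sawp.
Syllable 2 is /sawp/: onset /s/, nucleus /a/, coda /wp/.

wp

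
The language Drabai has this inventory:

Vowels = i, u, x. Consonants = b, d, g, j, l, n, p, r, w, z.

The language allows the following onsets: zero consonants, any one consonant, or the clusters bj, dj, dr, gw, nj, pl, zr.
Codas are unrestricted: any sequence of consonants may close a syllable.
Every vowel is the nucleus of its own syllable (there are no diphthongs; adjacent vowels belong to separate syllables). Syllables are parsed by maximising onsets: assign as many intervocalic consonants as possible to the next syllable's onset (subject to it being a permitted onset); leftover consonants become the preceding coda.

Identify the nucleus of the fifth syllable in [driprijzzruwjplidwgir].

The vowels are i, i, u, i, i — 5 nuclei, so 5 syllables.
The fifth nucleus (vowel 5 from the left) is /i/.

i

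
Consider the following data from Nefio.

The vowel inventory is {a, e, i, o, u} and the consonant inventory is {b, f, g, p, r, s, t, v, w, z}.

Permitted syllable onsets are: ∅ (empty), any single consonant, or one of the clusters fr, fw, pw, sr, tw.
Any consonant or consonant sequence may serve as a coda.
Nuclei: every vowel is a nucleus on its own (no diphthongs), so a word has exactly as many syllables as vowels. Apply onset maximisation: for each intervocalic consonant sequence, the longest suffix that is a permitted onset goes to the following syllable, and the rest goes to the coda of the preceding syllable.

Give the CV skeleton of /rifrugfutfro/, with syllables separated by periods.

CV.CCVC.CVC.CCV

Vowels present: i, u, u, o; each is a nucleus, giving 4 syllables.
σ1/σ2 boundary: /fr/ — entire cluster is a permitted onset → onset /fr/, coda ∅.
σ2/σ3 boundary: /gf/; trying suffixes from longest down, /f/ is the first permitted one, so coda /g/ | onset /f/.
σ3/σ4 boundary: /tfr/; trying suffixes from longest down, /fr/ is the first permitted one, so coda /t/ | onset /fr/.
Syllabification: ri.frug.fut.fro.
Mapping each syllable to C/V: /ri/ → CV, /frug/ → CCVC, /fut/ → CVC, /fro/ → CCV.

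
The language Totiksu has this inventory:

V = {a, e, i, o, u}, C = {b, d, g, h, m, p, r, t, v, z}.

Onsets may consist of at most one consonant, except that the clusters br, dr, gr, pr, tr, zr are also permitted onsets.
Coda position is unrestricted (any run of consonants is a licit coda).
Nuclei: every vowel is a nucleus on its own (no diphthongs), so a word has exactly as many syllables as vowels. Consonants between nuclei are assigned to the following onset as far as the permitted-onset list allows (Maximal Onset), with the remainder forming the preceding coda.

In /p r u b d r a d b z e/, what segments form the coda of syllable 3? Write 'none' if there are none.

none

Nuclei (vowels): u, a, e → 3 syllables.
V1 /u/ – V2 /a/: /bdr/ splits as /b/ + /dr/ (/dr/ is the longest suffix that is a licit onset).
V2 /a/ – V3 /e/: /dbz/; trying suffixes from longest down, /z/ is the first permitted one, so coda /db/ | onset /z/.
Syllabification: prub.dradb.ze.
Syllable 3 is /ze/: onset /z/, nucleus /e/, coda ∅.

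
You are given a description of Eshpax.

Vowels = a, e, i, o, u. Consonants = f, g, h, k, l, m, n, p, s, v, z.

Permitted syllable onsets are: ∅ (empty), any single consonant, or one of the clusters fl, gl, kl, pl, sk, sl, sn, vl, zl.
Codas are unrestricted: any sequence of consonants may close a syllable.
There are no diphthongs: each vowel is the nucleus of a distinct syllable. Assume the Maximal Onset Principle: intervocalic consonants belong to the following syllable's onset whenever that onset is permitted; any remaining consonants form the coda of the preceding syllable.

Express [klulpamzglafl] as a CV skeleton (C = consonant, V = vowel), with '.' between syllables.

Vowels present: u, a, a; each is a nucleus, giving 3 syllables.
V1 /u/ – V2 /a/: /lp/ splits as /l/ + /p/ (/p/ is the longest suffix that is a licit onset).
V2 /a/ – V3 /a/: /mzgl/; trying suffixes from longest down, /gl/ is the first permitted one, so coda /mz/ | onset /gl/.
Putting it together: klul.pamz.glafl.
Mapping each syllable to C/V: /klul/ → CCVC, /pamz/ → CVCC, /glafl/ → CCVCC.

CCVC.CVCC.CCVCC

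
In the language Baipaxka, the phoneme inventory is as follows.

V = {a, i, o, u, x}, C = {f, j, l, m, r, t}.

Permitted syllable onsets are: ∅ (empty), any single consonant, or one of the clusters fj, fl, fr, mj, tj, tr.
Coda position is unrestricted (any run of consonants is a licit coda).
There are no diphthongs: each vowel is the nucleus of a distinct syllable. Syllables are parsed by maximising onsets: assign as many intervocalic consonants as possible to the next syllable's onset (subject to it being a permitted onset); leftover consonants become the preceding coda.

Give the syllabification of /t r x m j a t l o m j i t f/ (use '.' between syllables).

Vowels present: x, a, o, i; each is a nucleus, giving 4 syllables.
/x…a/ gap (V1→V2): /mj/ is a licit onset in full, so it all attaches to the next syllable.
/a…o/ gap (V2→V3): /tl/ splits as /t/ + /l/ (/l/ is the longest suffix that is a licit onset).
/o…i/ gap (V3→V4): /mj/ is a licit onset in full, so it all attaches to the next syllable.

trx.mjat.lo.mjitf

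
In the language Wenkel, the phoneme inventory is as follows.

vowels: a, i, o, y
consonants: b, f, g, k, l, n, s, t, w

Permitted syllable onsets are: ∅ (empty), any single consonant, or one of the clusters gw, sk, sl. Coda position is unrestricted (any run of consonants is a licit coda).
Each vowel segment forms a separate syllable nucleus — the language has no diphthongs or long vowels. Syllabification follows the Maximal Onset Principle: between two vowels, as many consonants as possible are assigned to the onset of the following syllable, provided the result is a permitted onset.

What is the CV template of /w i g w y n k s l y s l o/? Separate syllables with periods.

Nuclei (vowels): i, y, y, o → 4 syllables.
Between /i/ (V1) and /y/ (V2): cluster /gw/ — /gw/ is itself a permitted onset, so the whole cluster goes right; preceding coda = ∅.
Between /y/ (V2) and /y/ (V3): /nksl/ — longest licit onset from the right is /sl/, leaving /nk/ as coda.
Between /y/ (V3) and /o/ (V4): /sl/ is a licit onset in full, so it all attaches to the next syllable.
So the parse is wi.gwynk.sly.slo.
Mapping each syllable to C/V: /wi/ → CV, /gwynk/ → CCVCC, /sly/ → CCV, /slo/ → CCV.

CV.CCVCC.CCV.CCV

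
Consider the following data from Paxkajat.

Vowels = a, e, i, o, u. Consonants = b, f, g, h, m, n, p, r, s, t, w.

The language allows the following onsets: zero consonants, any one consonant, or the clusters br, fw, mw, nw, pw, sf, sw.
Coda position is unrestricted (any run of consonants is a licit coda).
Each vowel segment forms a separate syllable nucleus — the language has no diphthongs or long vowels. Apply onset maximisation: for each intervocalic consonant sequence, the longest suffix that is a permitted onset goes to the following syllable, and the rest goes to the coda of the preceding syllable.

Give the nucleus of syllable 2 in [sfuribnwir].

The vowels are u, i, i — 3 nuclei, so 3 syllables.
The second nucleus (vowel 2 from the left) is /i/.

i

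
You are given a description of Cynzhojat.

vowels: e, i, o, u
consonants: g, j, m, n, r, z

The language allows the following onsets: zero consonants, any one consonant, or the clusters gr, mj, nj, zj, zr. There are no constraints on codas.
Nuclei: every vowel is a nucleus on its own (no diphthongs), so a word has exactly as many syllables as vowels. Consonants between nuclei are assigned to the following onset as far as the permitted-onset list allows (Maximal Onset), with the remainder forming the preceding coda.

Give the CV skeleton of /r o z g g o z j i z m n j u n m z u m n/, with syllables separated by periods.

CVCC.CV.CCVCC.CCVCC.CVCC

Vowels present: o, o, i, u, u; each is a nucleus, giving 5 syllables.
V1 /o/ – V2 /o/: /zgg/ — longest licit onset from the right is /g/, leaving /zg/ as coda.
V2 /o/ – V3 /i/: cluster /zj/ — /zj/ is itself a permitted onset, so the whole cluster goes right; preceding coda = ∅.
V3 /i/ – V4 /u/: /zmnj/ splits as /zm/ + /nj/ (/nj/ is the longest suffix that is a licit onset).
V4 /u/ – V5 /u/: cluster /nmz/ — the longest permitted-onset suffix is /z/; onset = /z/, preceding coda = /nm/.
Putting it together: rozg.go.zjizm.njunm.zumn.
Mapping each syllable to C/V: /rozg/ → CVCC, /go/ → CV, /zjizm/ → CCVCC, /njunm/ → CCVCC, /zumn/ → CVCC.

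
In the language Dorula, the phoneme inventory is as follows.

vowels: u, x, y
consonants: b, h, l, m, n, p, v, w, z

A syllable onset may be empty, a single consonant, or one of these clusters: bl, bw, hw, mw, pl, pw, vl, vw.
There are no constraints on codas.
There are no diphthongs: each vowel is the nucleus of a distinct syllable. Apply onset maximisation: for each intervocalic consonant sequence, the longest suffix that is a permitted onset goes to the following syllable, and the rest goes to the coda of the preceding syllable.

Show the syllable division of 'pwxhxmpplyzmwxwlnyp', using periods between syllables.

Nuclei (vowels): x, x, y, x, y → 5 syllables.
/x…x/ gap (V1→V2): /h/ is a single consonant, so it becomes the next onset.
/x…y/ gap (V2→V3): /mppl/ splits as /mp/ + /pl/ (/pl/ is the longest suffix that is a licit onset).
/y…x/ gap (V3→V4): /zmw/ — longest licit onset from the right is /mw/, leaving /z/ as coda.
/x…y/ gap (V4→V5): cluster /wln/ — the longest permitted-onset suffix is /n/; onset = /n/, preceding coda = /wl/.

pwx.hxmp.plyz.mwxwl.nyp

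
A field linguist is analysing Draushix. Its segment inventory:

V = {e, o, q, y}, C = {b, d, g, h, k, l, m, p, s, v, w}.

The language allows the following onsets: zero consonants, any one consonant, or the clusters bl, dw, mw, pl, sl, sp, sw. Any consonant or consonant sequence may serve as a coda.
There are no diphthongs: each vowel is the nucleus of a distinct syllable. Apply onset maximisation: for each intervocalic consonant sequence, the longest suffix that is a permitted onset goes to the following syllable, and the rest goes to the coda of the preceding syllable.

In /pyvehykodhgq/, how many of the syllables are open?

Nuclei (vowels): y, e, y, o, q → 5 syllables.
Between /y/ (V1) and /e/ (V2): just /v/ — single C goes to the following onset.
Between /e/ (V2) and /y/ (V3): /h/ → onset of the next syllable (single consonants are always licit onsets).
Between /y/ (V3) and /o/ (V4): /k/ → onset of the next syllable (single consonants are always licit onsets).
Between /o/ (V4) and /q/ (V5): /dhg/; trying suffixes from longest down, /g/ is the first permitted one, so coda /dh/ | onset /g/.
Putting it together: py.ve.hy.kodh.gq.
Classifying each syllable: /py/ (open), /ve/ (open), /hy/ (open), /kodh/ (closed), /gq/ (open).
Open syllables: 4.

4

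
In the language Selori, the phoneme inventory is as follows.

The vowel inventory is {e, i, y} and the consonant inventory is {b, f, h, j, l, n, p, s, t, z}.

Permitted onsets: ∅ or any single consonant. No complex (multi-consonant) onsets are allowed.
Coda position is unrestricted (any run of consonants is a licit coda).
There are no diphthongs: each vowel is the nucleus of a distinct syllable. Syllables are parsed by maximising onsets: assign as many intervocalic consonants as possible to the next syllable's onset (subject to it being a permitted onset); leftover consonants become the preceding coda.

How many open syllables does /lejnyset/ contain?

Vowels present: e, y, e; each is a nucleus, giving 3 syllables.
V1 /e/ – V2 /y/: cluster /jn/ — the longest permitted-onset suffix is /n/; onset = /n/, preceding coda = /j/.
V2 /y/ – V3 /e/: just /s/ — single C goes to the following onset.
Putting it together: lej.ny.set.
Classifying each syllable: /lej/ (closed), /ny/ (open), /set/ (closed).
Open syllables: 1.

1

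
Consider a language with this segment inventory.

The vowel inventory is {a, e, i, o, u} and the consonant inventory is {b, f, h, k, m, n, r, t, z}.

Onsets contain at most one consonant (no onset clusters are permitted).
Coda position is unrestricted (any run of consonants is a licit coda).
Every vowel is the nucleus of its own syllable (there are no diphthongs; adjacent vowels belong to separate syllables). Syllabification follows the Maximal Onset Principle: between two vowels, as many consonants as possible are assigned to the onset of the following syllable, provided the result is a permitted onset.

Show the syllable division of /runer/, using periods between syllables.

ru.ner

Vowels present: u, e; each is a nucleus, giving 2 syllables.
σ1/σ2 boundary: /n/ → onset of the next syllable (single consonants are always licit onsets).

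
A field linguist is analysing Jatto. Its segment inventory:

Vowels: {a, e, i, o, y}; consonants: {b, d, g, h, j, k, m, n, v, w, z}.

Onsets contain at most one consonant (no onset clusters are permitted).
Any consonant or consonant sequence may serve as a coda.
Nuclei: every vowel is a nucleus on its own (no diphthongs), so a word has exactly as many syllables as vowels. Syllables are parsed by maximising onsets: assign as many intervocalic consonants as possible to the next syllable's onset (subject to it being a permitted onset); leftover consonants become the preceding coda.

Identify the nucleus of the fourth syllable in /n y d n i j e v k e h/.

e

Vowels present: y, i, e, e; each is a nucleus, giving 4 syllables.
The fourth nucleus (vowel 4 from the left) is /e/.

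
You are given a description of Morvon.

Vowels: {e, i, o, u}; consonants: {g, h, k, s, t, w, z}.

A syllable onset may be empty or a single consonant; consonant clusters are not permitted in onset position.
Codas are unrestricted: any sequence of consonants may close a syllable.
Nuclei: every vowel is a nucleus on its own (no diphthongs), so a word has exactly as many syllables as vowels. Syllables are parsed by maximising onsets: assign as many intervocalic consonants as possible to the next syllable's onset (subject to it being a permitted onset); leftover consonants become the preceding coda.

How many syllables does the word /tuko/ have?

2

Nuclei (vowels): u, o → 2 syllables.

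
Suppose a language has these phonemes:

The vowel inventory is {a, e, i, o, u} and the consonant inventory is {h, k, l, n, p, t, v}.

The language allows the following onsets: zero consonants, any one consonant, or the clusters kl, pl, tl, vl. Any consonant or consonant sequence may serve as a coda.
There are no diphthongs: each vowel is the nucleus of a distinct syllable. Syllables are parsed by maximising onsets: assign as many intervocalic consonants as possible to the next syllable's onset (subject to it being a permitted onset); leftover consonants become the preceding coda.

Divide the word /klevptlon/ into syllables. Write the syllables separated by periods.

klevp.tlon

Nuclei (vowels): e, o → 2 syllables.
Between /e/ (V1) and /o/ (V2): /vptl/ — longest licit onset from the right is /tl/, leaving /vp/ as coda.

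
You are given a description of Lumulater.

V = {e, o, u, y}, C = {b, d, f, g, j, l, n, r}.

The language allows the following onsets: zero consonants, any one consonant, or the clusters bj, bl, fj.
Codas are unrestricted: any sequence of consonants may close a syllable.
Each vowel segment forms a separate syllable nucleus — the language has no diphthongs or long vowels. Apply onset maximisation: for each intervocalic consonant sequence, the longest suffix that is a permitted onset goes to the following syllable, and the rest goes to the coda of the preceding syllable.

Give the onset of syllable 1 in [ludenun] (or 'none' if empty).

Vowels present: u, e, u; each is a nucleus, giving 3 syllables.
V1 /u/ – V2 /e/: /d/ → onset of the next syllable (single consonants are always licit onsets).
V2 /e/ – V3 /u/: /n/ → onset of the next syllable (single consonants are always licit onsets).
Result: lu.de.nun.
Syllable 1 is /lu/: onset /l/, nucleus /u/, coda ∅.

l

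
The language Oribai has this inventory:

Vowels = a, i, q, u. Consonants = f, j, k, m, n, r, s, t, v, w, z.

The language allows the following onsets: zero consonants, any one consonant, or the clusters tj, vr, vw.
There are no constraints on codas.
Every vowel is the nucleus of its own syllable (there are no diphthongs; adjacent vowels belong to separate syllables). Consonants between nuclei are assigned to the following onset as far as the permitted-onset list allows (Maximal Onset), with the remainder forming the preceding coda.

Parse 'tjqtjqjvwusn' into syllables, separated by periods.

The vowels are q, q, u — 3 nuclei, so 3 syllables.
/q…q/ gap (V1→V2): cluster /tj/ — /tj/ is itself a permitted onset, so the whole cluster goes right; preceding coda = ∅.
/q…u/ gap (V2→V3): /jvw/; trying suffixes from longest down, /vw/ is the first permitted one, so coda /j/ | onset /vw/.

tjq.tjqj.vwusn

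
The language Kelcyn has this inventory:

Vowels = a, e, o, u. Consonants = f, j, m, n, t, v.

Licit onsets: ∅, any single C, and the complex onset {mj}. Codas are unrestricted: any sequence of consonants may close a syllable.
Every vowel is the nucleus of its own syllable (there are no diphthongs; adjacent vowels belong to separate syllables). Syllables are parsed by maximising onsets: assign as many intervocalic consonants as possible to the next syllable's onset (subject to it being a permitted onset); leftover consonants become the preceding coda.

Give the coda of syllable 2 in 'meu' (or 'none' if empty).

The vowels are e, u — 2 nuclei, so 2 syllables.
/e…u/ gap (V1→V2): hiatus — the boundary sits between the two vowels.
So the parse is me.u.
Syllable 2 is /u/: onset ∅, nucleus /u/, coda ∅.

none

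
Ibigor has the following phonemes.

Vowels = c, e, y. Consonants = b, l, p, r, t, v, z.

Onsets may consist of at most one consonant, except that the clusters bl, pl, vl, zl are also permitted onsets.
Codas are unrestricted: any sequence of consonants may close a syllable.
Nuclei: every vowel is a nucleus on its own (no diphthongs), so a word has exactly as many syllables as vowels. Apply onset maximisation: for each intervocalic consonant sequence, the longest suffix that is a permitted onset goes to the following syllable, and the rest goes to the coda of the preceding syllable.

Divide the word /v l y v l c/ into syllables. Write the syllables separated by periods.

The vowels are y, c — 2 nuclei, so 2 syllables.
/y…c/ gap (V1→V2): cluster /vl/ — /vl/ is itself a permitted onset, so the whole cluster goes right; preceding coda = ∅.

vly.vlc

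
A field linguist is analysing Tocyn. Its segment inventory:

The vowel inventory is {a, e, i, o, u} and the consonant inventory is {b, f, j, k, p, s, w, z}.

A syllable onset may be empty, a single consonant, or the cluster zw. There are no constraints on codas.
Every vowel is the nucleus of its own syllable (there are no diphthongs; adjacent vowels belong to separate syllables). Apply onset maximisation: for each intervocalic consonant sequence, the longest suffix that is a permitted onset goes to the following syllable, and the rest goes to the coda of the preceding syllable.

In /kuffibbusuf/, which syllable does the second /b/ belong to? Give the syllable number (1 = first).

Nuclei (vowels): u, i, u, u → 4 syllables.
V1 /u/ – V2 /i/: cluster /ff/ — the longest permitted-onset suffix is /f/; onset = /f/, preceding coda = /f/.
V2 /i/ – V3 /u/: /bb/; trying suffixes from longest down, /b/ is the first permitted one, so coda /b/ | onset /b/.
V3 /u/ – V4 /u/: /s/ is a single consonant, so it becomes the next onset.
Putting it together: kuf.fib.bu.suf.
The second /b/ is in the onset of syllable 3 (/bu/).

3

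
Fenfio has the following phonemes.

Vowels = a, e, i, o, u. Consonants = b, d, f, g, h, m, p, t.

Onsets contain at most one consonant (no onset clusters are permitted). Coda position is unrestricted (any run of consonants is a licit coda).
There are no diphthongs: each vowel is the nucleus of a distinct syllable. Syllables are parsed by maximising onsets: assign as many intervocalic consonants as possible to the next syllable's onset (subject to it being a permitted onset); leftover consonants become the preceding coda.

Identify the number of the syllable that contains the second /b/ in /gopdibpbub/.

3

Nuclei (vowels): o, i, u → 3 syllables.
σ1/σ2 boundary: /pd/ — longest licit onset from the right is /d/, leaving /p/ as coda.
σ2/σ3 boundary: /bpb/; trying suffixes from longest down, /b/ is the first permitted one, so coda /bp/ | onset /b/.
So the parse is gop.dibp.bub.
The second /b/ is in the onset of syllable 3 (/bub/).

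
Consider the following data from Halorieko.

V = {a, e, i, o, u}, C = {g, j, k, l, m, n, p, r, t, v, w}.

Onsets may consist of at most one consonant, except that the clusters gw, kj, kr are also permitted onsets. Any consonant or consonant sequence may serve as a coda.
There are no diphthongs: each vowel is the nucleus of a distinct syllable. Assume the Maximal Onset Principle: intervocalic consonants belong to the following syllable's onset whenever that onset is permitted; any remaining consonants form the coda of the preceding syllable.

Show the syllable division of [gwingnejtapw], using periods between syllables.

Nuclei (vowels): i, e, a → 3 syllables.
/i…e/ gap (V1→V2): cluster /ngn/ — the longest permitted-onset suffix is /n/; onset = /n/, preceding coda = /ng/.
/e…a/ gap (V2→V3): /jt/ splits as /j/ + /t/ (/t/ is the longest suffix that is a licit onset).

gwing.nej.tapw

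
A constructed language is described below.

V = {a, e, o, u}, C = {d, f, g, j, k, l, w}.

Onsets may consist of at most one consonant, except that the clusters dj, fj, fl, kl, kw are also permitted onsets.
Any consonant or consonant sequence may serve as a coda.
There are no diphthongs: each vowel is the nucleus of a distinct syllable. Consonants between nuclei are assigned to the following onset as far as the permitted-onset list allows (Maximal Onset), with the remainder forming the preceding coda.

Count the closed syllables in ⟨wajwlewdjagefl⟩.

The vowels are a, e, a, e — 4 nuclei, so 4 syllables.
/a…e/ gap (V1→V2): /jwl/ — longest licit onset from the right is /l/, leaving /jw/ as coda.
/e…a/ gap (V2→V3): /wdj/ splits as /w/ + /dj/ (/dj/ is the longest suffix that is a licit onset).
/a…e/ gap (V3→V4): /g/ is a single consonant, so it becomes the next onset.
Result: wajw.lew.dja.gefl.
Classifying each syllable: /wajw/ (closed), /lew/ (closed), /dja/ (open), /gefl/ (closed).
Closed syllables: 3.

3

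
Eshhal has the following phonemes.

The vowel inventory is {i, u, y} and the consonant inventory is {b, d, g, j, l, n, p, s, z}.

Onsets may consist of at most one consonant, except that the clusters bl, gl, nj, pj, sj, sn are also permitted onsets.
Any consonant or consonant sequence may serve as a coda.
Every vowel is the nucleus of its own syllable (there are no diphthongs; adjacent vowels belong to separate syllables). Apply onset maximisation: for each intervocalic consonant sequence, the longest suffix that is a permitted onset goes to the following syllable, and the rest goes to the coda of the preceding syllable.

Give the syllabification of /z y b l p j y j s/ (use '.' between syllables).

The vowels are y, y — 2 nuclei, so 2 syllables.
Between /y/ (V1) and /y/ (V2): /blpj/ — longest licit onset from the right is /pj/, leaving /bl/ as coda.

zybl.pjyjs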